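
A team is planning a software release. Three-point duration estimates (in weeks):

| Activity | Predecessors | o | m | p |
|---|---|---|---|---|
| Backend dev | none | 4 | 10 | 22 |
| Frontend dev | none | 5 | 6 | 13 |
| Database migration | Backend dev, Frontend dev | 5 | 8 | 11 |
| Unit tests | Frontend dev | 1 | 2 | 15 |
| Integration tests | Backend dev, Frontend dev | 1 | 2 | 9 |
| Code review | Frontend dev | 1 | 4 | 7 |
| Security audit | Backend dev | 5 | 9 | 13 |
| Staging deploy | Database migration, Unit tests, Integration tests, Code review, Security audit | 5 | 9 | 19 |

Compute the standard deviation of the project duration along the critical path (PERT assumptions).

te_Backend dev = (4 + 4·10 + 22)/6 = 66/6 = 11; σ²_Backend dev = ((22−4)/6)² = 9.000
te_Frontend dev = (5 + 4·6 + 13)/6 = 42/6 = 7; σ²_Frontend dev = ((13−5)/6)² = 1.778
te_Database migration = (5 + 4·8 + 11)/6 = 48/6 = 8; σ²_Database migration = ((11−5)/6)² = 1.000
te_Unit tests = (1 + 4·2 + 15)/6 = 24/6 = 4; σ²_Unit tests = ((15−1)/6)² = 5.444
te_Integration tests = (1 + 4·2 + 9)/6 = 18/6 = 3; σ²_Integration tests = ((9−1)/6)² = 1.778
te_Code review = (1 + 4·4 + 7)/6 = 24/6 = 4; σ²_Code review = ((7−1)/6)² = 1.000
te_Security audit = (5 + 4·9 + 13)/6 = 54/6 = 9; σ²_Security audit = ((13−5)/6)² = 1.778
te_Staging deploy = (5 + 4·9 + 19)/6 = 60/6 = 10; σ²_Staging deploy = ((19−5)/6)² = 5.444

Forward pass:
ES_Backend dev = 0; EF_Backend dev = 11
ES_Frontend dev = 0; EF_Frontend dev = 7
ES_Database migration = max(EF_Backend dev=11, EF_Frontend dev=7) = 11; EF_Database migration = 11+8 = 19
ES_Unit tests = 7; EF_Unit tests = 7+4 = 11
ES_Integration tests = max(EF_Backend dev=11, EF_Frontend dev=7) = 11; EF_Integration tests = 11+3 = 14
ES_Code review = 7; EF_Code review = 7+4 = 11
ES_Security audit = 11; EF_Security audit = 11+9 = 20
ES_Staging deploy = max(EF_Database migration=19, EF_Unit tests=11, EF_Integration tests=14, EF_Code review=11, EF_Security audit=20) = 20; EF_Staging deploy = 20+10 = 30
Expected project duration μ = 30 weeks. Critical path: Backend dev → Security audit → Staging deploy.

Variance along critical path = 9.000 + 1.778 + 5.444 = 16.222
σ = √16.222 = 4.028 weeks

4.03 weeks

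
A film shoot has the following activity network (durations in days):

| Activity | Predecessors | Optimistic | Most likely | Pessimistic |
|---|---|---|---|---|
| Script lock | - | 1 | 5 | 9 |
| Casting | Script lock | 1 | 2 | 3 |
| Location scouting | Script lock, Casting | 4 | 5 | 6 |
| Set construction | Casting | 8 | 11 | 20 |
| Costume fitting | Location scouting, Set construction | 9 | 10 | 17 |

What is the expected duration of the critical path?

30 days

te_Script lock = (1 + 4·5 + 9)/6 = 30/6 = 5
te_Casting = (1 + 4·2 + 3)/6 = 12/6 = 2
te_Location scouting = (4 + 4·5 + 6)/6 = 30/6 = 5
te_Set construction = (8 + 4·11 + 20)/6 = 72/6 = 12
te_Costume fitting = (9 + 4·10 + 17)/6 = 66/6 = 11

Forward pass:
ES_Script lock = 0; EF_Script lock = 5
ES_Casting = 5; EF_Casting = 5+2 = 7
ES_Location scouting = max(EF_Script lock=5, EF_Casting=7) = 7; EF_Location scouting = 7+5 = 12
ES_Set construction = 7; EF_Set construction = 7+12 = 19
ES_Costume fitting = max(EF_Location scouting=12, EF_Set construction=19) = 19; EF_Costume fitting = 19+11 = 30
Expected project duration μ = 30 days. Critical path: Script lock → Casting → Set construction → Costume fitting.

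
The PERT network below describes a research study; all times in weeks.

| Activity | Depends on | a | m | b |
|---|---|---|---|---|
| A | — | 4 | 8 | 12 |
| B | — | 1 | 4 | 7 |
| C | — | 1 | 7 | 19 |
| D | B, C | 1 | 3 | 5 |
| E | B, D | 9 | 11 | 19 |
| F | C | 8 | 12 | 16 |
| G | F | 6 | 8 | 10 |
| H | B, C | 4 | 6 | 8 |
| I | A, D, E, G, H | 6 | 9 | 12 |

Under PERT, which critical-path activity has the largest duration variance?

te_A = (4 + 4·8 + 12)/6 = 48/6 = 8; σ²_A = ((12−4)/6)² = 1.778
te_B = (1 + 4·4 + 7)/6 = 24/6 = 4; σ²_B = ((7−1)/6)² = 1.000
te_C = (1 + 4·7 + 19)/6 = 48/6 = 8; σ²_C = ((19−1)/6)² = 9.000
te_D = (1 + 4·3 + 5)/6 = 18/6 = 3; σ²_D = ((5−1)/6)² = 0.444
te_E = (9 + 4·11 + 19)/6 = 72/6 = 12; σ²_E = ((19−9)/6)² = 2.778
te_F = (8 + 4·12 + 16)/6 = 72/6 = 12; σ²_F = ((16−8)/6)² = 1.778
te_G = (6 + 4·8 + 10)/6 = 48/6 = 8; σ²_G = ((10−6)/6)² = 0.444
te_H = (4 + 4·6 + 8)/6 = 36/6 = 6; σ²_H = ((8−4)/6)² = 0.444
te_I = (6 + 4·9 + 12)/6 = 54/6 = 9; σ²_I = ((12−6)/6)² = 1.000

Forward pass:
ES_A = 0; EF_A = 8
ES_B = 0; EF_B = 4
ES_C = 0; EF_C = 8
ES_D = max(EF_B=4, EF_C=8) = 8; EF_D = 8+3 = 11
ES_E = max(EF_B=4, EF_D=11) = 11; EF_E = 11+12 = 23
ES_F = 8; EF_F = 8+12 = 20
ES_G = 20; EF_G = 20+8 = 28
ES_H = max(EF_B=4, EF_C=8) = 8; EF_H = 8+6 = 14
ES_I = max(EF_A=8, EF_D=11, EF_E=23, EF_G=28, EF_H=14) = 28; EF_I = 28+9 = 37
Expected project duration μ = 37 weeks. Critical path: C → F → G → I.

Variances on critical path: σ²_C=9.000, σ²_F=1.778, σ²_G=0.444, σ²_I=1.000.
Largest is σ²_C = 9.000.

C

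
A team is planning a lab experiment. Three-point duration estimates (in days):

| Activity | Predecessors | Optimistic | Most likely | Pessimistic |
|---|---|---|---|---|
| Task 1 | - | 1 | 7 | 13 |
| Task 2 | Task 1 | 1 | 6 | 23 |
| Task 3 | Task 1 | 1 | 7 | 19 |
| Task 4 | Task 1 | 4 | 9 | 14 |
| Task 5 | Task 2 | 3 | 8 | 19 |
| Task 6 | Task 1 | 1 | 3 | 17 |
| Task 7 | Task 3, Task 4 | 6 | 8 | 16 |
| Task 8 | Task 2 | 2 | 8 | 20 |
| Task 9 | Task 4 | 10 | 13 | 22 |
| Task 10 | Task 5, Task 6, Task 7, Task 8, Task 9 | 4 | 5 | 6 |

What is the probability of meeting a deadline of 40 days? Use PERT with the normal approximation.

0.935

te_Task 1 = (1 + 4·7 + 13)/6 = 42/6 = 7; σ²_Task 1 = ((13−1)/6)² = 4.000
te_Task 2 = (1 + 4·6 + 23)/6 = 48/6 = 8; σ²_Task 2 = ((23−1)/6)² = 13.444
te_Task 3 = (1 + 4·7 + 19)/6 = 48/6 = 8; σ²_Task 3 = ((19−1)/6)² = 9.000
te_Task 4 = (4 + 4·9 + 14)/6 = 54/6 = 9; σ²_Task 4 = ((14−4)/6)² = 2.778
te_Task 5 = (3 + 4·8 + 19)/6 = 54/6 = 9; σ²_Task 5 = ((19−3)/6)² = 7.111
te_Task 6 = (1 + 4·3 + 17)/6 = 30/6 = 5; σ²_Task 6 = ((17−1)/6)² = 7.111
te_Task 7 = (6 + 4·8 + 16)/6 = 54/6 = 9; σ²_Task 7 = ((16−6)/6)² = 2.778
te_Task 8 = (2 + 4·8 + 20)/6 = 54/6 = 9; σ²_Task 8 = ((20−2)/6)² = 9.000
te_Task 9 = (10 + 4·13 + 22)/6 = 84/6 = 14; σ²_Task 9 = ((22−10)/6)² = 4.000
te_Task 10 = (4 + 4·5 + 6)/6 = 30/6 = 5; σ²_Task 10 = ((6−4)/6)² = 0.111

Forward pass:
ES_Task 1 = 0; EF_Task 1 = 7
ES_Task 2 = 7; EF_Task 2 = 7+8 = 15
ES_Task 3 = 7; EF_Task 3 = 7+8 = 15
ES_Task 4 = 7; EF_Task 4 = 7+9 = 16
ES_Task 5 = 15; EF_Task 5 = 15+9 = 24
ES_Task 6 = 7; EF_Task 6 = 7+5 = 12
ES_Task 7 = max(EF_Task 3=15, EF_Task 4=16) = 16; EF_Task 7 = 16+9 = 25
ES_Task 8 = 15; EF_Task 8 = 15+9 = 24
ES_Task 9 = 16; EF_Task 9 = 16+14 = 30
ES_Task 10 = max(EF_Task 5=24, EF_Task 6=12, EF_Task 7=25, EF_Task 8=24, EF_Task 9=30) = 30; EF_Task 10 = 30+5 = 35
Expected project duration μ = 35 days. Critical path: Task 1 → Task 4 → Task 9 → Task 10.

Variance along critical path = 4.000 + 2.778 + 4.000 + 0.111 = 10.889; σ = √10.889 = 3.300 days.
Z = (40 − 35) / 3.300 = 1.515
P(T ≤ 40) = Φ(1.515) ≈ 0.935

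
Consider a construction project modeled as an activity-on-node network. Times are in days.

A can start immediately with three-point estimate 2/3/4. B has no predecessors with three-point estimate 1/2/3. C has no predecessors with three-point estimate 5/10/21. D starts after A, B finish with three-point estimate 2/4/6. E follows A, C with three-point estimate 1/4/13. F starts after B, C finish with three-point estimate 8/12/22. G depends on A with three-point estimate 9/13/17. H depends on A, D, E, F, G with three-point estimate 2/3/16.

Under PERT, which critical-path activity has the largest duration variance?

te_A = (2 + 4·3 + 4)/6 = 18/6 = 3; σ²_A = ((4−2)/6)² = 0.111
te_B = (1 + 4·2 + 3)/6 = 12/6 = 2; σ²_B = ((3−1)/6)² = 0.111
te_C = (5 + 4·10 + 21)/6 = 66/6 = 11; σ²_C = ((21−5)/6)² = 7.111
te_D = (2 + 4·4 + 6)/6 = 24/6 = 4; σ²_D = ((6−2)/6)² = 0.444
te_E = (1 + 4·4 + 13)/6 = 30/6 = 5; σ²_E = ((13−1)/6)² = 4.000
te_F = (8 + 4·12 + 22)/6 = 78/6 = 13; σ²_F = ((22−8)/6)² = 5.444
te_G = (9 + 4·13 + 17)/6 = 78/6 = 13; σ²_G = ((17−9)/6)² = 1.778
te_H = (2 + 4·3 + 16)/6 = 30/6 = 5; σ²_H = ((16−2)/6)² = 5.444

Forward pass:
ES_A = 0; EF_A = 3
ES_B = 0; EF_B = 2
ES_C = 0; EF_C = 11
ES_D = max(EF_A=3, EF_B=2) = 3; EF_D = 3+4 = 7
ES_E = max(EF_A=3, EF_C=11) = 11; EF_E = 11+5 = 16
ES_F = max(EF_B=2, EF_C=11) = 11; EF_F = 11+13 = 24
ES_G = 3; EF_G = 3+13 = 16
ES_H = max(EF_A=3, EF_D=7, EF_E=16, EF_F=24, EF_G=16) = 24; EF_H = 24+5 = 29
Expected project duration μ = 29 days. Critical path: C → F → H.

Variances on critical path: σ²_C=7.111, σ²_F=5.444, σ²_H=5.444.
Largest is σ²_C = 7.111.

C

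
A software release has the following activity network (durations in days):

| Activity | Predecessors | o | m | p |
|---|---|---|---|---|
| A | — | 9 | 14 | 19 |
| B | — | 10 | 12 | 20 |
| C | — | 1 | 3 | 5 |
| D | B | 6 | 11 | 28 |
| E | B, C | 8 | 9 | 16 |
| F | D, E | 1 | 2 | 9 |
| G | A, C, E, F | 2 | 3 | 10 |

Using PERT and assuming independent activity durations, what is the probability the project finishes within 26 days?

te_A = (9 + 4·14 + 19)/6 = 84/6 = 14; σ²_A = ((19−9)/6)² = 2.778
te_B = (10 + 4·12 + 20)/6 = 78/6 = 13; σ²_B = ((20−10)/6)² = 2.778
te_C = (1 + 4·3 + 5)/6 = 18/6 = 3; σ²_C = ((5−1)/6)² = 0.444
te_D = (6 + 4·11 + 28)/6 = 78/6 = 13; σ²_D = ((28−6)/6)² = 13.444
te_E = (8 + 4·9 + 16)/6 = 60/6 = 10; σ²_E = ((16−8)/6)² = 1.778
te_F = (1 + 4·2 + 9)/6 = 18/6 = 3; σ²_F = ((9−1)/6)² = 1.778
te_G = (2 + 4·3 + 10)/6 = 24/6 = 4; σ²_G = ((10−2)/6)² = 1.778

Forward pass:
ES_A = 0; EF_A = 14
ES_B = 0; EF_B = 13
ES_C = 0; EF_C = 3
ES_D = 13; EF_D = 13+13 = 26
ES_E = max(EF_B=13, EF_C=3) = 13; EF_E = 13+10 = 23
ES_F = max(EF_D=26, EF_E=23) = 26; EF_F = 26+3 = 29
ES_G = max(EF_A=14, EF_C=3, EF_E=23, EF_F=29) = 29; EF_G = 29+4 = 33
Expected project duration μ = 33 days. Critical path: B → D → F → G.

Variance along critical path = 2.778 + 13.444 + 1.778 + 1.778 = 19.778; σ = √19.778 = 4.447 days.
Z = (26 − 33) / 4.447 = -1.574
P(T ≤ 26) = Φ(-1.574) ≈ 0.058

0.058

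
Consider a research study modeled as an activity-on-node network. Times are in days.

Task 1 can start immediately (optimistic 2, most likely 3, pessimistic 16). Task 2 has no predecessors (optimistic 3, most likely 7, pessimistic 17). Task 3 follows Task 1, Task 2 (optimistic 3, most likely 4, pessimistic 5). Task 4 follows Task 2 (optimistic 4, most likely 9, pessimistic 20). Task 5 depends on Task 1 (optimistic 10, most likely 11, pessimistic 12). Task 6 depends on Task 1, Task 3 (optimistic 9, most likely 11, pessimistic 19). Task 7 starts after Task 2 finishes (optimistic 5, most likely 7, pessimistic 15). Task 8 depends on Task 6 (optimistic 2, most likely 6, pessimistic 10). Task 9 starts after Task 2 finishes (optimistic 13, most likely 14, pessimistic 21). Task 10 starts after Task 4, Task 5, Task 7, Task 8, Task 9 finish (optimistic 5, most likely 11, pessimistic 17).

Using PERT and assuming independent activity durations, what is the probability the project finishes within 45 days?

te_Task 1 = (2 + 4·3 + 16)/6 = 30/6 = 5; σ²_Task 1 = ((16−2)/6)² = 5.444
te_Task 2 = (3 + 4·7 + 17)/6 = 48/6 = 8; σ²_Task 2 = ((17−3)/6)² = 5.444
te_Task 3 = (3 + 4·4 + 5)/6 = 24/6 = 4; σ²_Task 3 = ((5−3)/6)² = 0.111
te_Task 4 = (4 + 4·9 + 20)/6 = 60/6 = 10; σ²_Task 4 = ((20−4)/6)² = 7.111
te_Task 5 = (10 + 4·11 + 12)/6 = 66/6 = 11; σ²_Task 5 = ((12−10)/6)² = 0.111
te_Task 6 = (9 + 4·11 + 19)/6 = 72/6 = 12; σ²_Task 6 = ((19−9)/6)² = 2.778
te_Task 7 = (5 + 4·7 + 15)/6 = 48/6 = 8; σ²_Task 7 = ((15−5)/6)² = 2.778
te_Task 8 = (2 + 4·6 + 10)/6 = 36/6 = 6; σ²_Task 8 = ((10−2)/6)² = 1.778
te_Task 9 = (13 + 4·14 + 21)/6 = 90/6 = 15; σ²_Task 9 = ((21−13)/6)² = 1.778
te_Task 10 = (5 + 4·11 + 17)/6 = 66/6 = 11; σ²_Task 10 = ((17−5)/6)² = 4.000

Forward pass:
ES_Task 1 = 0; EF_Task 1 = 5
ES_Task 2 = 0; EF_Task 2 = 8
ES_Task 3 = max(EF_Task 1=5, EF_Task 2=8) = 8; EF_Task 3 = 8+4 = 12
ES_Task 4 = 8; EF_Task 4 = 8+10 = 18
ES_Task 5 = 5; EF_Task 5 = 5+11 = 16
ES_Task 6 = max(EF_Task 1=5, EF_Task 3=12) = 12; EF_Task 6 = 12+12 = 24
ES_Task 7 = 8; EF_Task 7 = 8+8 = 16
ES_Task 8 = 24; EF_Task 8 = 24+6 = 30
ES_Task 9 = 8; EF_Task 9 = 8+15 = 23
ES_Task 10 = max(EF_Task 4=18, EF_Task 5=16, EF_Task 7=16, EF_Task 8=30, EF_Task 9=23) = 30; EF_Task 10 = 30+11 = 41
Expected project duration μ = 41 days. Critical path: Task 2 → Task 3 → Task 6 → Task 8 → Task 10.

Variance along critical path = 5.444 + 0.111 + 2.778 + 1.778 + 4.000 = 14.111; σ = √14.111 = 3.756 days.
Z = (45 − 41) / 3.756 = 1.065
P(T ≤ 45) = Φ(1.065) ≈ 0.857

0.857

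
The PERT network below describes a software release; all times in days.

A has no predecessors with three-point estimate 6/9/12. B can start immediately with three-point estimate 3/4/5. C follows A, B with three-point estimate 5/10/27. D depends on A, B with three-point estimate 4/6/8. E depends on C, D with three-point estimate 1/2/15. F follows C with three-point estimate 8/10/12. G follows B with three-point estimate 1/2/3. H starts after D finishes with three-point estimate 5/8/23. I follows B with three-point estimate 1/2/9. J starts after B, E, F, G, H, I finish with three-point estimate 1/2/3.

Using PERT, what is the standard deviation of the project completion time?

3.87 days

te_A = (6 + 4·9 + 12)/6 = 54/6 = 9; σ²_A = ((12−6)/6)² = 1.000
te_B = (3 + 4·4 + 5)/6 = 24/6 = 4; σ²_B = ((5−3)/6)² = 0.111
te_C = (5 + 4·10 + 27)/6 = 72/6 = 12; σ²_C = ((27−5)/6)² = 13.444
te_D = (4 + 4·6 + 8)/6 = 36/6 = 6; σ²_D = ((8−4)/6)² = 0.444
te_E = (1 + 4·2 + 15)/6 = 24/6 = 4; σ²_E = ((15−1)/6)² = 5.444
te_F = (8 + 4·10 + 12)/6 = 60/6 = 10; σ²_F = ((12−8)/6)² = 0.444
te_G = (1 + 4·2 + 3)/6 = 12/6 = 2; σ²_G = ((3−1)/6)² = 0.111
te_H = (5 + 4·8 + 23)/6 = 60/6 = 10; σ²_H = ((23−5)/6)² = 9.000
te_I = (1 + 4·2 + 9)/6 = 18/6 = 3; σ²_I = ((9−1)/6)² = 1.778
te_J = (1 + 4·2 + 3)/6 = 12/6 = 2; σ²_J = ((3−1)/6)² = 0.111

Forward pass:
ES_A = 0; EF_A = 9
ES_B = 0; EF_B = 4
ES_C = max(EF_A=9, EF_B=4) = 9; EF_C = 9+12 = 21
ES_D = max(EF_A=9, EF_B=4) = 9; EF_D = 9+6 = 15
ES_E = max(EF_C=21, EF_D=15) = 21; EF_E = 21+4 = 25
ES_F = 21; EF_F = 21+10 = 31
ES_G = 4; EF_G = 4+2 = 6
ES_H = 15; EF_H = 15+10 = 25
ES_I = 4; EF_I = 4+3 = 7
ES_J = max(EF_B=4, EF_E=25, EF_F=31, EF_G=6, EF_H=25, EF_I=7) = 31; EF_J = 31+2 = 33
Expected project duration μ = 33 days. Critical path: A → C → F → J.

Variance along critical path = 1.000 + 13.444 + 0.444 + 0.111 = 15.000
σ = √15.000 = 3.873 days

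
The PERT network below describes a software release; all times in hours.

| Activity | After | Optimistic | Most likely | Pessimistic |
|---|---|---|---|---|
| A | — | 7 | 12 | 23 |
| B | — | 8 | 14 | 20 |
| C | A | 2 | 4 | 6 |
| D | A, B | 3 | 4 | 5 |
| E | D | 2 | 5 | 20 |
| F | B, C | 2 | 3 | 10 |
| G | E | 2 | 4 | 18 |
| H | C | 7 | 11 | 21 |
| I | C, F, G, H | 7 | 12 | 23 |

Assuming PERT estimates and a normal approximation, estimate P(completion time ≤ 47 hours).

te_A = (7 + 4·12 + 23)/6 = 78/6 = 13; σ²_A = ((23−7)/6)² = 7.111
te_B = (8 + 4·14 + 20)/6 = 84/6 = 14; σ²_B = ((20−8)/6)² = 4.000
te_C = (2 + 4·4 + 6)/6 = 24/6 = 4; σ²_C = ((6−2)/6)² = 0.444
te_D = (3 + 4·4 + 5)/6 = 24/6 = 4; σ²_D = ((5−3)/6)² = 0.111
te_E = (2 + 4·5 + 20)/6 = 42/6 = 7; σ²_E = ((20−2)/6)² = 9.000
te_F = (2 + 4·3 + 10)/6 = 24/6 = 4; σ²_F = ((10−2)/6)² = 1.778
te_G = (2 + 4·4 + 18)/6 = 36/6 = 6; σ²_G = ((18−2)/6)² = 7.111
te_H = (7 + 4·11 + 21)/6 = 72/6 = 12; σ²_H = ((21−7)/6)² = 5.444
te_I = (7 + 4·12 + 23)/6 = 78/6 = 13; σ²_I = ((23−7)/6)² = 7.111

Forward pass:
ES_A = 0; EF_A = 13
ES_B = 0; EF_B = 14
ES_C = 13; EF_C = 13+4 = 17
ES_D = max(EF_A=13, EF_B=14) = 14; EF_D = 14+4 = 18
ES_E = 18; EF_E = 18+7 = 25
ES_F = max(EF_B=14, EF_C=17) = 17; EF_F = 17+4 = 21
ES_G = 25; EF_G = 25+6 = 31
ES_H = 17; EF_H = 17+12 = 29
ES_I = max(EF_C=17, EF_F=21, EF_G=31, EF_H=29) = 31; EF_I = 31+13 = 44
Expected project duration μ = 44 hours. Critical path: B → D → E → G → I.

Variance along critical path = 4.000 + 0.111 + 9.000 + 7.111 + 7.111 = 27.333; σ = √27.333 = 5.228 hours.
Z = (47 − 44) / 5.228 = 0.574
P(T ≤ 47) = Φ(0.574) ≈ 0.717

0.717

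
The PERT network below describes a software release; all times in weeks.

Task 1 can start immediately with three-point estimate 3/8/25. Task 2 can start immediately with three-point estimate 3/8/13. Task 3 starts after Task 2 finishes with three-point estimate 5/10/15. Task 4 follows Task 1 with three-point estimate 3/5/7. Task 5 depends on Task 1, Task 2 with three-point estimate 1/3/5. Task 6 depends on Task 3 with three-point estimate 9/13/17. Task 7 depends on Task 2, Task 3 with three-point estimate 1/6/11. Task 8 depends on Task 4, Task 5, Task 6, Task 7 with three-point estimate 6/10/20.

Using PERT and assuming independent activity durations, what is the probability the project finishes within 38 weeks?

te_Task 1 = (3 + 4·8 + 25)/6 = 60/6 = 10; σ²_Task 1 = ((25−3)/6)² = 13.444
te_Task 2 = (3 + 4·8 + 13)/6 = 48/6 = 8; σ²_Task 2 = ((13−3)/6)² = 2.778
te_Task 3 = (5 + 4·10 + 15)/6 = 60/6 = 10; σ²_Task 3 = ((15−5)/6)² = 2.778
te_Task 4 = (3 + 4·5 + 7)/6 = 30/6 = 5; σ²_Task 4 = ((7−3)/6)² = 0.444
te_Task 5 = (1 + 4·3 + 5)/6 = 18/6 = 3; σ²_Task 5 = ((5−1)/6)² = 0.444
te_Task 6 = (9 + 4·13 + 17)/6 = 78/6 = 13; σ²_Task 6 = ((17−9)/6)² = 1.778
te_Task 7 = (1 + 4·6 + 11)/6 = 36/6 = 6; σ²_Task 7 = ((11−1)/6)² = 2.778
te_Task 8 = (6 + 4·10 + 20)/6 = 66/6 = 11; σ²_Task 8 = ((20−6)/6)² = 5.444

Forward pass:
ES_Task 1 = 0; EF_Task 1 = 10
ES_Task 2 = 0; EF_Task 2 = 8
ES_Task 3 = 8; EF_Task 3 = 8+10 = 18
ES_Task 4 = 10; EF_Task 4 = 10+5 = 15
ES_Task 5 = max(EF_Task 1=10, EF_Task 2=8) = 10; EF_Task 5 = 10+3 = 13
ES_Task 6 = 18; EF_Task 6 = 18+13 = 31
ES_Task 7 = max(EF_Task 2=8, EF_Task 3=18) = 18; EF_Task 7 = 18+6 = 24
ES_Task 8 = max(EF_Task 4=15, EF_Task 5=13, EF_Task 6=31, EF_Task 7=24) = 31; EF_Task 8 = 31+11 = 42
Expected project duration μ = 42 weeks. Critical path: Task 2 → Task 3 → Task 6 → Task 8.

Variance along critical path = 2.778 + 2.778 + 1.778 + 5.444 = 12.778; σ = √12.778 = 3.575 weeks.
Z = (38 − 42) / 3.575 = -1.119
P(T ≤ 38) = Φ(-1.119) ≈ 0.132

0.132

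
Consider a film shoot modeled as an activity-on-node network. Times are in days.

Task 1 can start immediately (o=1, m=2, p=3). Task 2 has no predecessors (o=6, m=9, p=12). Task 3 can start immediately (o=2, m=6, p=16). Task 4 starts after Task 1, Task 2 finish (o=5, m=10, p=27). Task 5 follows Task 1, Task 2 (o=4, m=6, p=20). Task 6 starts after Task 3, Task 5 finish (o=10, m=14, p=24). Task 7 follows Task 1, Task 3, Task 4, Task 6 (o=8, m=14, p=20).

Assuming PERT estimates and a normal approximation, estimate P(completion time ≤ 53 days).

0.953

te_Task 1 = (1 + 4·2 + 3)/6 = 12/6 = 2; σ²_Task 1 = ((3−1)/6)² = 0.111
te_Task 2 = (6 + 4·9 + 12)/6 = 54/6 = 9; σ²_Task 2 = ((12−6)/6)² = 1.000
te_Task 3 = (2 + 4·6 + 16)/6 = 42/6 = 7; σ²_Task 3 = ((16−2)/6)² = 5.444
te_Task 4 = (5 + 4·10 + 27)/6 = 72/6 = 12; σ²_Task 4 = ((27−5)/6)² = 13.444
te_Task 5 = (4 + 4·6 + 20)/6 = 48/6 = 8; σ²_Task 5 = ((20−4)/6)² = 7.111
te_Task 6 = (10 + 4·14 + 24)/6 = 90/6 = 15; σ²_Task 6 = ((24−10)/6)² = 5.444
te_Task 7 = (8 + 4·14 + 20)/6 = 84/6 = 14; σ²_Task 7 = ((20−8)/6)² = 4.000

Forward pass:
ES_Task 1 = 0; EF_Task 1 = 2
ES_Task 2 = 0; EF_Task 2 = 9
ES_Task 3 = 0; EF_Task 3 = 7
ES_Task 4 = max(EF_Task 1=2, EF_Task 2=9) = 9; EF_Task 4 = 9+12 = 21
ES_Task 5 = max(EF_Task 1=2, EF_Task 2=9) = 9; EF_Task 5 = 9+8 = 17
ES_Task 6 = max(EF_Task 3=7, EF_Task 5=17) = 17; EF_Task 6 = 17+15 = 32
ES_Task 7 = max(EF_Task 1=2, EF_Task 3=7, EF_Task 4=21, EF_Task 6=32) = 32; EF_Task 7 = 32+14 = 46
Expected project duration μ = 46 days. Critical path: Task 2 → Task 5 → Task 6 → Task 7.

Variance along critical path = 1.000 + 7.111 + 5.444 + 4.000 = 17.556; σ = √17.556 = 4.190 days.
Z = (53 − 46) / 4.190 = 1.671
P(T ≤ 53) = Φ(1.671) ≈ 0.953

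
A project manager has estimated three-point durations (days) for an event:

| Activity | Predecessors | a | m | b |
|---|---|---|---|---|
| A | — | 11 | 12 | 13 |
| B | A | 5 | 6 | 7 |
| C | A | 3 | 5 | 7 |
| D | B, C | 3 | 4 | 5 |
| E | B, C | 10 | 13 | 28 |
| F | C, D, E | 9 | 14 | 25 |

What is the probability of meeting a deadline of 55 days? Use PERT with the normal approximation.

te_A = (11 + 4·12 + 13)/6 = 72/6 = 12; σ²_A = ((13−11)/6)² = 0.111
te_B = (5 + 4·6 + 7)/6 = 36/6 = 6; σ²_B = ((7−5)/6)² = 0.111
te_C = (3 + 4·5 + 7)/6 = 30/6 = 5; σ²_C = ((7−3)/6)² = 0.444
te_D = (3 + 4·4 + 5)/6 = 24/6 = 4; σ²_D = ((5−3)/6)² = 0.111
te_E = (10 + 4·13 + 28)/6 = 90/6 = 15; σ²_E = ((28−10)/6)² = 9.000
te_F = (9 + 4·14 + 25)/6 = 90/6 = 15; σ²_F = ((25−9)/6)² = 7.111

Forward pass:
ES_A = 0; EF_A = 12
ES_B = 12; EF_B = 12+6 = 18
ES_C = 12; EF_C = 12+5 = 17
ES_D = max(EF_B=18, EF_C=17) = 18; EF_D = 18+4 = 22
ES_E = max(EF_B=18, EF_C=17) = 18; EF_E = 18+15 = 33
ES_F = max(EF_C=17, EF_D=22, EF_E=33) = 33; EF_F = 33+15 = 48
Expected project duration μ = 48 days. Critical path: A → B → E → F.

Variance along critical path = 0.111 + 0.111 + 9.000 + 7.111 = 16.333; σ = √16.333 = 4.041 days.
Z = (55 − 48) / 4.041 = 1.732
P(T ≤ 55) = Φ(1.732) ≈ 0.958

0.958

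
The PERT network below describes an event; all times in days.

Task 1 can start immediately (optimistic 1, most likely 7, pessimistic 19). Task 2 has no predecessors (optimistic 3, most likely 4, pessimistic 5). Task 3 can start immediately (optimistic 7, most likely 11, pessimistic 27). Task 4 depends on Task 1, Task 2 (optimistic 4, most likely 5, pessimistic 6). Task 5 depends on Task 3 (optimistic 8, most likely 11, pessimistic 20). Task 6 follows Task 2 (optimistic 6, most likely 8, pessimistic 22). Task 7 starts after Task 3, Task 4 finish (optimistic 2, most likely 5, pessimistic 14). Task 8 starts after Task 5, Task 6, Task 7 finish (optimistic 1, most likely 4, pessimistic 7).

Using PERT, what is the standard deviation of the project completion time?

te_Task 1 = (1 + 4·7 + 19)/6 = 48/6 = 8; σ²_Task 1 = ((19−1)/6)² = 9.000
te_Task 2 = (3 + 4·4 + 5)/6 = 24/6 = 4; σ²_Task 2 = ((5−3)/6)² = 0.111
te_Task 3 = (7 + 4·11 + 27)/6 = 78/6 = 13; σ²_Task 3 = ((27−7)/6)² = 11.111
te_Task 4 = (4 + 4·5 + 6)/6 = 30/6 = 5; σ²_Task 4 = ((6−4)/6)² = 0.111
te_Task 5 = (8 + 4·11 + 20)/6 = 72/6 = 12; σ²_Task 5 = ((20−8)/6)² = 4.000
te_Task 6 = (6 + 4·8 + 22)/6 = 60/6 = 10; σ²_Task 6 = ((22−6)/6)² = 7.111
te_Task 7 = (2 + 4·5 + 14)/6 = 36/6 = 6; σ²_Task 7 = ((14−2)/6)² = 4.000
te_Task 8 = (1 + 4·4 + 7)/6 = 24/6 = 4; σ²_Task 8 = ((7−1)/6)² = 1.000

Forward pass:
ES_Task 1 = 0; EF_Task 1 = 8
ES_Task 2 = 0; EF_Task 2 = 4
ES_Task 3 = 0; EF_Task 3 = 13
ES_Task 4 = max(EF_Task 1=8, EF_Task 2=4) = 8; EF_Task 4 = 8+5 = 13
ES_Task 5 = 13; EF_Task 5 = 13+12 = 25
ES_Task 6 = 4; EF_Task 6 = 4+10 = 14
ES_Task 7 = max(EF_Task 3=13, EF_Task 4=13) = 13; EF_Task 7 = 13+6 = 19
ES_Task 8 = max(EF_Task 5=25, EF_Task 6=14, EF_Task 7=19) = 25; EF_Task 8 = 25+4 = 29
Expected project duration μ = 29 days. Critical path: Task 3 → Task 5 → Task 8.

Variance along critical path = 11.111 + 4.000 + 1.000 = 16.111
σ = √16.111 = 4.014 days

4.01 days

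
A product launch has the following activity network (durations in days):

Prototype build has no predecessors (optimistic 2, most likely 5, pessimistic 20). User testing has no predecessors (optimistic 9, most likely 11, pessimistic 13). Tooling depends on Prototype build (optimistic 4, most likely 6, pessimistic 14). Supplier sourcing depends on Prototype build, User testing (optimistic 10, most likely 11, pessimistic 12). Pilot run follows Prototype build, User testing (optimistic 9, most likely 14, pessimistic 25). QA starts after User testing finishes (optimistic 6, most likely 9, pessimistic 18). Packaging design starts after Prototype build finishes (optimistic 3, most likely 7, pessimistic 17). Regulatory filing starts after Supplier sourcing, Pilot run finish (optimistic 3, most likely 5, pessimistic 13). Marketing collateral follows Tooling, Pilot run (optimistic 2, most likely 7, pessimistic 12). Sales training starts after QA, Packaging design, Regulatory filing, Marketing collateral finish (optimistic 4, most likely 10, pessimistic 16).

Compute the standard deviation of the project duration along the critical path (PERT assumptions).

te_Prototype build = (2 + 4·5 + 20)/6 = 42/6 = 7; σ²_Prototype build = ((20−2)/6)² = 9.000
te_User testing = (9 + 4·11 + 13)/6 = 66/6 = 11; σ²_User testing = ((13−9)/6)² = 0.444
te_Tooling = (4 + 4·6 + 14)/6 = 42/6 = 7; σ²_Tooling = ((14−4)/6)² = 2.778
te_Supplier sourcing = (10 + 4·11 + 12)/6 = 66/6 = 11; σ²_Supplier sourcing = ((12−10)/6)² = 0.111
te_Pilot run = (9 + 4·14 + 25)/6 = 90/6 = 15; σ²_Pilot run = ((25−9)/6)² = 7.111
te_QA = (6 + 4·9 + 18)/6 = 60/6 = 10; σ²_QA = ((18−6)/6)² = 4.000
te_Packaging design = (3 + 4·7 + 17)/6 = 48/6 = 8; σ²_Packaging design = ((17−3)/6)² = 5.444
te_Regulatory filing = (3 + 4·5 + 13)/6 = 36/6 = 6; σ²_Regulatory filing = ((13−3)/6)² = 2.778
te_Marketing collateral = (2 + 4·7 + 12)/6 = 42/6 = 7; σ²_Marketing collateral = ((12−2)/6)² = 2.778
te_Sales training = (4 + 4·10 + 16)/6 = 60/6 = 10; σ²_Sales training = ((16−4)/6)² = 4.000

Forward pass:
ES_Prototype build = 0; EF_Prototype build = 7
ES_User testing = 0; EF_User testing = 11
ES_Tooling = 7; EF_Tooling = 7+7 = 14
ES_Supplier sourcing = max(EF_Prototype build=7, EF_User testing=11) = 11; EF_Supplier sourcing = 11+11 = 22
ES_Pilot run = max(EF_Prototype build=7, EF_User testing=11) = 11; EF_Pilot run = 11+15 = 26
ES_QA = 11; EF_QA = 11+10 = 21
ES_Packaging design = 7; EF_Packaging design = 7+8 = 15
ES_Regulatory filing = max(EF_Supplier sourcing=22, EF_Pilot run=26) = 26; EF_Regulatory filing = 26+6 = 32
ES_Marketing collateral = max(EF_Tooling=14, EF_Pilot run=26) = 26; EF_Marketing collateral = 26+7 = 33
ES_Sales training = max(EF_QA=21, EF_Packaging design=15, EF_Regulatory filing=32, EF_Marketing collateral=33) = 33; EF_Sales training = 33+10 = 43
Expected project duration μ = 43 days. Critical path: User testing → Pilot run → Marketing collateral → Sales training.

Variance along critical path = 0.444 + 7.111 + 2.778 + 4.000 = 14.333
σ = √14.333 = 3.786 days

3.79 days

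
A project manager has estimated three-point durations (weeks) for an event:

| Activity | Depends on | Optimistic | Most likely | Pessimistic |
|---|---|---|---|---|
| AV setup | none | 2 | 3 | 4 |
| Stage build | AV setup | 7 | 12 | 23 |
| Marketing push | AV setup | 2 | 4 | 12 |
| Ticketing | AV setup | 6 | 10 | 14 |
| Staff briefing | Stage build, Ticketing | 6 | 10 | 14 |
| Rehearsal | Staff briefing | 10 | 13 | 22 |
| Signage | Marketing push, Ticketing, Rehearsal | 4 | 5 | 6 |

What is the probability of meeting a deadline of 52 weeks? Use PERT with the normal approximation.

te_AV setup = (2 + 4·3 + 4)/6 = 18/6 = 3; σ²_AV setup = ((4−2)/6)² = 0.111
te_Stage build = (7 + 4·12 + 23)/6 = 78/6 = 13; σ²_Stage build = ((23−7)/6)² = 7.111
te_Marketing push = (2 + 4·4 + 12)/6 = 30/6 = 5; σ²_Marketing push = ((12−2)/6)² = 2.778
te_Ticketing = (6 + 4·10 + 14)/6 = 60/6 = 10; σ²_Ticketing = ((14−6)/6)² = 1.778
te_Staff briefing = (6 + 4·10 + 14)/6 = 60/6 = 10; σ²_Staff briefing = ((14−6)/6)² = 1.778
te_Rehearsal = (10 + 4·13 + 22)/6 = 84/6 = 14; σ²_Rehearsal = ((22−10)/6)² = 4.000
te_Signage = (4 + 4·5 + 6)/6 = 30/6 = 5; σ²_Signage = ((6−4)/6)² = 0.111

Forward pass:
ES_AV setup = 0; EF_AV setup = 3
ES_Stage build = 3; EF_Stage build = 3+13 = 16
ES_Marketing push = 3; EF_Marketing push = 3+5 = 8
ES_Ticketing = 3; EF_Ticketing = 3+10 = 13
ES_Staff briefing = max(EF_Stage build=16, EF_Ticketing=13) = 16; EF_Staff briefing = 16+10 = 26
ES_Rehearsal = 26; EF_Rehearsal = 26+14 = 40
ES_Signage = max(EF_Marketing push=8, EF_Ticketing=13, EF_Rehearsal=40) = 40; EF_Signage = 40+5 = 45
Expected project duration μ = 45 weeks. Critical path: AV setup → Stage build → Staff briefing → Rehearsal → Signage.

Variance along critical path = 0.111 + 7.111 + 1.778 + 4.000 + 0.111 = 13.111; σ = √13.111 = 3.621 weeks.
Z = (52 − 45) / 3.621 = 1.933
P(T ≤ 52) = Φ(1.933) ≈ 0.973

0.973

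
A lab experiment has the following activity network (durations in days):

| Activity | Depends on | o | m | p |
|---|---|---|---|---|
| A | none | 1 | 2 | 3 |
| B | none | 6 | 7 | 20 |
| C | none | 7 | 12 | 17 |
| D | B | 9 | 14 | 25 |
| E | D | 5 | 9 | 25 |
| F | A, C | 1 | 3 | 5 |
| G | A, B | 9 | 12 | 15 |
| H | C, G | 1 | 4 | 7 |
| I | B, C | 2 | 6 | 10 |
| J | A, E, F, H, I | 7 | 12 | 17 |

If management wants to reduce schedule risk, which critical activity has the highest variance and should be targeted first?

E

te_A = (1 + 4·2 + 3)/6 = 12/6 = 2; σ²_A = ((3−1)/6)² = 0.111
te_B = (6 + 4·7 + 20)/6 = 54/6 = 9; σ²_B = ((20−6)/6)² = 5.444
te_C = (7 + 4·12 + 17)/6 = 72/6 = 12; σ²_C = ((17−7)/6)² = 2.778
te_D = (9 + 4·14 + 25)/6 = 90/6 = 15; σ²_D = ((25−9)/6)² = 7.111
te_E = (5 + 4·9 + 25)/6 = 66/6 = 11; σ²_E = ((25−5)/6)² = 11.111
te_F = (1 + 4·3 + 5)/6 = 18/6 = 3; σ²_F = ((5−1)/6)² = 0.444
te_G = (9 + 4·12 + 15)/6 = 72/6 = 12; σ²_G = ((15−9)/6)² = 1.000
te_H = (1 + 4·4 + 7)/6 = 24/6 = 4; σ²_H = ((7−1)/6)² = 1.000
te_I = (2 + 4·6 + 10)/6 = 36/6 = 6; σ²_I = ((10−2)/6)² = 1.778
te_J = (7 + 4·12 + 17)/6 = 72/6 = 12; σ²_J = ((17−7)/6)² = 2.778

Forward pass:
ES_A = 0; EF_A = 2
ES_B = 0; EF_B = 9
ES_C = 0; EF_C = 12
ES_D = 9; EF_D = 9+15 = 24
ES_E = 24; EF_E = 24+11 = 35
ES_F = max(EF_A=2, EF_C=12) = 12; EF_F = 12+3 = 15
ES_G = max(EF_A=2, EF_B=9) = 9; EF_G = 9+12 = 21
ES_H = max(EF_C=12, EF_G=21) = 21; EF_H = 21+4 = 25
ES_I = max(EF_B=9, EF_C=12) = 12; EF_I = 12+6 = 18
ES_J = max(EF_A=2, EF_E=35, EF_F=15, EF_H=25, EF_I=18) = 35; EF_J = 35+12 = 47
Expected project duration μ = 47 days. Critical path: B → D → E → J.

Variances on critical path: σ²_B=5.444, σ²_D=7.111, σ²_E=11.111, σ²_J=2.778.
Largest is σ²_E = 11.111.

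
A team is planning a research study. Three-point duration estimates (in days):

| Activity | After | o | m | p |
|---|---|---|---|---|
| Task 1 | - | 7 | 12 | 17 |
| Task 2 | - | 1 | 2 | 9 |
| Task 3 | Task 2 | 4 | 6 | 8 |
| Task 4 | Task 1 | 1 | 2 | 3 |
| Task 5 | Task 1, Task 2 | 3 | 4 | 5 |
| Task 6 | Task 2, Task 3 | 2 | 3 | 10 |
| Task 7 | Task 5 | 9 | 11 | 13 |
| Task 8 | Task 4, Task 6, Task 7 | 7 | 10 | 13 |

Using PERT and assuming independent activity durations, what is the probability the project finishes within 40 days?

0.925

te_Task 1 = (7 + 4·12 + 17)/6 = 72/6 = 12; σ²_Task 1 = ((17−7)/6)² = 2.778
te_Task 2 = (1 + 4·2 + 9)/6 = 18/6 = 3; σ²_Task 2 = ((9−1)/6)² = 1.778
te_Task 3 = (4 + 4·6 + 8)/6 = 36/6 = 6; σ²_Task 3 = ((8−4)/6)² = 0.444
te_Task 4 = (1 + 4·2 + 3)/6 = 12/6 = 2; σ²_Task 4 = ((3−1)/6)² = 0.111
te_Task 5 = (3 + 4·4 + 5)/6 = 24/6 = 4; σ²_Task 5 = ((5−3)/6)² = 0.111
te_Task 6 = (2 + 4·3 + 10)/6 = 24/6 = 4; σ²_Task 6 = ((10−2)/6)² = 1.778
te_Task 7 = (9 + 4·11 + 13)/6 = 66/6 = 11; σ²_Task 7 = ((13−9)/6)² = 0.444
te_Task 8 = (7 + 4·10 + 13)/6 = 60/6 = 10; σ²_Task 8 = ((13−7)/6)² = 1.000

Forward pass:
ES_Task 1 = 0; EF_Task 1 = 12
ES_Task 2 = 0; EF_Task 2 = 3
ES_Task 3 = 3; EF_Task 3 = 3+6 = 9
ES_Task 4 = 12; EF_Task 4 = 12+2 = 14
ES_Task 5 = max(EF_Task 1=12, EF_Task 2=3) = 12; EF_Task 5 = 12+4 = 16
ES_Task 6 = max(EF_Task 2=3, EF_Task 3=9) = 9; EF_Task 6 = 9+4 = 13
ES_Task 7 = 16; EF_Task 7 = 16+11 = 27
ES_Task 8 = max(EF_Task 4=14, EF_Task 6=13, EF_Task 7=27) = 27; EF_Task 8 = 27+10 = 37
Expected project duration μ = 37 days. Critical path: Task 1 → Task 5 → Task 7 → Task 8.

Variance along critical path = 2.778 + 0.111 + 0.444 + 1.000 = 4.333; σ = √4.333 = 2.082 days.
Z = (40 − 37) / 2.082 = 1.441
P(T ≤ 40) = Φ(1.441) ≈ 0.925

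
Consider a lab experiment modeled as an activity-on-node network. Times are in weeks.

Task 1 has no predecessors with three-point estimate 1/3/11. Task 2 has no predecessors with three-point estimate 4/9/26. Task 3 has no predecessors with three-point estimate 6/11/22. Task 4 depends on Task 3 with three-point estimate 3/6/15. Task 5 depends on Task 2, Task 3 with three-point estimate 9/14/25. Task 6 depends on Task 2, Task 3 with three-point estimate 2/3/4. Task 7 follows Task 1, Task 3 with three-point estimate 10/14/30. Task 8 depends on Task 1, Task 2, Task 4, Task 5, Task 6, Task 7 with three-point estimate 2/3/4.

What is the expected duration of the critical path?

31 weeks

te_Task 1 = (1 + 4·3 + 11)/6 = 24/6 = 4
te_Task 2 = (4 + 4·9 + 26)/6 = 66/6 = 11
te_Task 3 = (6 + 4·11 + 22)/6 = 72/6 = 12
te_Task 4 = (3 + 4·6 + 15)/6 = 42/6 = 7
te_Task 5 = (9 + 4·14 + 25)/6 = 90/6 = 15
te_Task 6 = (2 + 4·3 + 4)/6 = 18/6 = 3
te_Task 7 = (10 + 4·14 + 30)/6 = 96/6 = 16
te_Task 8 = (2 + 4·3 + 4)/6 = 18/6 = 3

Forward pass:
ES_Task 1 = 0; EF_Task 1 = 4
ES_Task 2 = 0; EF_Task 2 = 11
ES_Task 3 = 0; EF_Task 3 = 12
ES_Task 4 = 12; EF_Task 4 = 12+7 = 19
ES_Task 5 = max(EF_Task 2=11, EF_Task 3=12) = 12; EF_Task 5 = 12+15 = 27
ES_Task 6 = max(EF_Task 2=11, EF_Task 3=12) = 12; EF_Task 6 = 12+3 = 15
ES_Task 7 = max(EF_Task 1=4, EF_Task 3=12) = 12; EF_Task 7 = 12+16 = 28
ES_Task 8 = max(EF_Task 1=4, EF_Task 2=11, EF_Task 4=19, EF_Task 5=27, EF_Task 6=15, EF_Task 7=28) = 28; EF_Task 8 = 28+3 = 31
Expected project duration μ = 31 weeks. Critical path: Task 3 → Task 7 → Task 8.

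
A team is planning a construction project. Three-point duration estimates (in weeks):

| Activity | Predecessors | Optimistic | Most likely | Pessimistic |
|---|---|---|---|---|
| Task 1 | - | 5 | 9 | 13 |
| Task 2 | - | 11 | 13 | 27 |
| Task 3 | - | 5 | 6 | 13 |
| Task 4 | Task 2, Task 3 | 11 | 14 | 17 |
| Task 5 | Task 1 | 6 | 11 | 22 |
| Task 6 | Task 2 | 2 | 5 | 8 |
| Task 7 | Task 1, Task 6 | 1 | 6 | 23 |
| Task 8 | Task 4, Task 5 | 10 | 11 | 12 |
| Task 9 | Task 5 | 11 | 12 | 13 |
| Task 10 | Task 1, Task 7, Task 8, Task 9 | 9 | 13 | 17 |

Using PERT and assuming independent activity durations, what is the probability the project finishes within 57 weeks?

0.897

te_Task 1 = (5 + 4·9 + 13)/6 = 54/6 = 9; σ²_Task 1 = ((13−5)/6)² = 1.778
te_Task 2 = (11 + 4·13 + 27)/6 = 90/6 = 15; σ²_Task 2 = ((27−11)/6)² = 7.111
te_Task 3 = (5 + 4·6 + 13)/6 = 42/6 = 7; σ²_Task 3 = ((13−5)/6)² = 1.778
te_Task 4 = (11 + 4·14 + 17)/6 = 84/6 = 14; σ²_Task 4 = ((17−11)/6)² = 1.000
te_Task 5 = (6 + 4·11 + 22)/6 = 72/6 = 12; σ²_Task 5 = ((22−6)/6)² = 7.111
te_Task 6 = (2 + 4·5 + 8)/6 = 30/6 = 5; σ²_Task 6 = ((8−2)/6)² = 1.000
te_Task 7 = (1 + 4·6 + 23)/6 = 48/6 = 8; σ²_Task 7 = ((23−1)/6)² = 13.444
te_Task 8 = (10 + 4·11 + 12)/6 = 66/6 = 11; σ²_Task 8 = ((12−10)/6)² = 0.111
te_Task 9 = (11 + 4·12 + 13)/6 = 72/6 = 12; σ²_Task 9 = ((13−11)/6)² = 0.111
te_Task 10 = (9 + 4·13 + 17)/6 = 78/6 = 13; σ²_Task 10 = ((17−9)/6)² = 1.778

Forward pass:
ES_Task 1 = 0; EF_Task 1 = 9
ES_Task 2 = 0; EF_Task 2 = 15
ES_Task 3 = 0; EF_Task 3 = 7
ES_Task 4 = max(EF_Task 2=15, EF_Task 3=7) = 15; EF_Task 4 = 15+14 = 29
ES_Task 5 = 9; EF_Task 5 = 9+12 = 21
ES_Task 6 = 15; EF_Task 6 = 15+5 = 20
ES_Task 7 = max(EF_Task 1=9, EF_Task 6=20) = 20; EF_Task 7 = 20+8 = 28
ES_Task 8 = max(EF_Task 4=29, EF_Task 5=21) = 29; EF_Task 8 = 29+11 = 40
ES_Task 9 = 21; EF_Task 9 = 21+12 = 33
ES_Task 10 = max(EF_Task 1=9, EF_Task 7=28, EF_Task 8=40, EF_Task 9=33) = 40; EF_Task 10 = 40+13 = 53
Expected project duration μ = 53 weeks. Critical path: Task 2 → Task 4 → Task 8 → Task 10.

Variance along critical path = 7.111 + 1.000 + 0.111 + 1.778 = 10.000; σ = √10.000 = 3.162 weeks.
Z = (57 − 53) / 3.162 = 1.265
P(T ≤ 57) = Φ(1.265) ≈ 0.897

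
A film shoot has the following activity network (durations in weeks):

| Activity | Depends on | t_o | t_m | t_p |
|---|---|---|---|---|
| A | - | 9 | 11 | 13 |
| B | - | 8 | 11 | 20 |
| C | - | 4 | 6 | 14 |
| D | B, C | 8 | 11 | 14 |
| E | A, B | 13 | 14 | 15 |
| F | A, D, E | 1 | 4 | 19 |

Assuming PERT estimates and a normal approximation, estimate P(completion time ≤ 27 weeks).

0.084

te_A = (9 + 4·11 + 13)/6 = 66/6 = 11; σ²_A = ((13−9)/6)² = 0.444
te_B = (8 + 4·11 + 20)/6 = 72/6 = 12; σ²_B = ((20−8)/6)² = 4.000
te_C = (4 + 4·6 + 14)/6 = 42/6 = 7; σ²_C = ((14−4)/6)² = 2.778
te_D = (8 + 4·11 + 14)/6 = 66/6 = 11; σ²_D = ((14−8)/6)² = 1.000
te_E = (13 + 4·14 + 15)/6 = 84/6 = 14; σ²_E = ((15−13)/6)² = 0.111
te_F = (1 + 4·4 + 19)/6 = 36/6 = 6; σ²_F = ((19−1)/6)² = 9.000

Forward pass:
ES_A = 0; EF_A = 11
ES_B = 0; EF_B = 12
ES_C = 0; EF_C = 7
ES_D = max(EF_B=12, EF_C=7) = 12; EF_D = 12+11 = 23
ES_E = max(EF_A=11, EF_B=12) = 12; EF_E = 12+14 = 26
ES_F = max(EF_A=11, EF_D=23, EF_E=26) = 26; EF_F = 26+6 = 32
Expected project duration μ = 32 weeks. Critical path: B → E → F.

Variance along critical path = 4.000 + 0.111 + 9.000 = 13.111; σ = √13.111 = 3.621 weeks.
Z = (27 − 32) / 3.621 = -1.381
P(T ≤ 27) = Φ(-1.381) ≈ 0.084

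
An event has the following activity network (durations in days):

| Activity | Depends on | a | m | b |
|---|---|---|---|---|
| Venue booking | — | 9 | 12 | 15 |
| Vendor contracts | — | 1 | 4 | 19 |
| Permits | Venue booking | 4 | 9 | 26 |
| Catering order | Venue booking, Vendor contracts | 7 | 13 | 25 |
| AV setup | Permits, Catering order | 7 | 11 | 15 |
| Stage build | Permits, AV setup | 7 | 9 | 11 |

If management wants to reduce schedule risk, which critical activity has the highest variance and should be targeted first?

Catering order

te_Venue booking = (9 + 4·12 + 15)/6 = 72/6 = 12; σ²_Venue booking = ((15−9)/6)² = 1.000
te_Vendor contracts = (1 + 4·4 + 19)/6 = 36/6 = 6; σ²_Vendor contracts = ((19−1)/6)² = 9.000
te_Permits = (4 + 4·9 + 26)/6 = 66/6 = 11; σ²_Permits = ((26−4)/6)² = 13.444
te_Catering order = (7 + 4·13 + 25)/6 = 84/6 = 14; σ²_Catering order = ((25−7)/6)² = 9.000
te_AV setup = (7 + 4·11 + 15)/6 = 66/6 = 11; σ²_AV setup = ((15−7)/6)² = 1.778
te_Stage build = (7 + 4·9 + 11)/6 = 54/6 = 9; σ²_Stage build = ((11−7)/6)² = 0.444

Forward pass:
ES_Venue booking = 0; EF_Venue booking = 12
ES_Vendor contracts = 0; EF_Vendor contracts = 6
ES_Permits = 12; EF_Permits = 12+11 = 23
ES_Catering order = max(EF_Venue booking=12, EF_Vendor contracts=6) = 12; EF_Catering order = 12+14 = 26
ES_AV setup = max(EF_Permits=23, EF_Catering order=26) = 26; EF_AV setup = 26+11 = 37
ES_Stage build = max(EF_Permits=23, EF_AV setup=37) = 37; EF_Stage build = 37+9 = 46
Expected project duration μ = 46 days. Critical path: Venue booking → Catering order → AV setup → Stage build.

Variances on critical path: σ²_Venue booking=1.000, σ²_Catering order=9.000, σ²_AV setup=1.778, σ²_Stage build=0.444.
Largest is σ²_Catering order = 9.000.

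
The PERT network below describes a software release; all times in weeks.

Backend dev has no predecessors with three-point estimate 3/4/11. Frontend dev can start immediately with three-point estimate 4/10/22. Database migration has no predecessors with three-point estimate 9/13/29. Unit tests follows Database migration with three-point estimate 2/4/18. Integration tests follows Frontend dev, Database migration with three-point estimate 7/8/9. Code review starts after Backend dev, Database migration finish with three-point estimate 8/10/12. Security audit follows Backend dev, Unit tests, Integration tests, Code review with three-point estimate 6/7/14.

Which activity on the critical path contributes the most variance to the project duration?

Database migration

te_Backend dev = (3 + 4·4 + 11)/6 = 30/6 = 5; σ²_Backend dev = ((11−3)/6)² = 1.778
te_Frontend dev = (4 + 4·10 + 22)/6 = 66/6 = 11; σ²_Frontend dev = ((22−4)/6)² = 9.000
te_Database migration = (9 + 4·13 + 29)/6 = 90/6 = 15; σ²_Database migration = ((29−9)/6)² = 11.111
te_Unit tests = (2 + 4·4 + 18)/6 = 36/6 = 6; σ²_Unit tests = ((18−2)/6)² = 7.111
te_Integration tests = (7 + 4·8 + 9)/6 = 48/6 = 8; σ²_Integration tests = ((9−7)/6)² = 0.111
te_Code review = (8 + 4·10 + 12)/6 = 60/6 = 10; σ²_Code review = ((12−8)/6)² = 0.444
te_Security audit = (6 + 4·7 + 14)/6 = 48/6 = 8; σ²_Security audit = ((14−6)/6)² = 1.778

Forward pass:
ES_Backend dev = 0; EF_Backend dev = 5
ES_Frontend dev = 0; EF_Frontend dev = 11
ES_Database migration = 0; EF_Database migration = 15
ES_Unit tests = 15; EF_Unit tests = 15+6 = 21
ES_Integration tests = max(EF_Frontend dev=11, EF_Database migration=15) = 15; EF_Integration tests = 15+8 = 23
ES_Code review = max(EF_Backend dev=5, EF_Database migration=15) = 15; EF_Code review = 15+10 = 25
ES_Security audit = max(EF_Backend dev=5, EF_Unit tests=21, EF_Integration tests=23, EF_Code review=25) = 25; EF_Security audit = 25+8 = 33
Expected project duration μ = 33 weeks. Critical path: Database migration → Code review → Security audit.

Variances on critical path: σ²_Database migration=11.111, σ²_Code review=0.444, σ²_Security audit=1.778.
Largest is σ²_Database migration = 11.111.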